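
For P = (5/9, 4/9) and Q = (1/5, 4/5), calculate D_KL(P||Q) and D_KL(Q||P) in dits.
D_KL(P||Q) = 0.1330, D_KL(Q||P) = 0.1155

KL divergence is not symmetric: D_KL(P||Q) ≠ D_KL(Q||P) in general.

D_KL(P||Q) = 0.1330 dits
D_KL(Q||P) = 0.1155 dits

No, they are not equal!

This asymmetry is why KL divergence is not a true distance metric.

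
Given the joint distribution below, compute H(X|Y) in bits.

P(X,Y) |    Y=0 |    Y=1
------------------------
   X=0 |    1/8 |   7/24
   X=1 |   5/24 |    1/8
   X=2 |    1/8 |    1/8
1.4949 bits

Using the chain rule: H(X|Y) = H(X,Y) - H(Y)

First, compute H(X,Y) = 2.4899 bits

Marginal P(Y) = (11/24, 13/24)
H(Y) = 0.9950 bits

H(X|Y) = H(X,Y) - H(Y) = 2.4899 - 0.9950 = 1.4949 bits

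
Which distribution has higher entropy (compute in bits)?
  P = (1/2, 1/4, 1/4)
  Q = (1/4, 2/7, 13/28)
Q

Computing entropies in bits:
H(P) = 1.5000
H(Q) = 1.5303

Distribution Q has higher entropy.

Intuition: The distribution closer to uniform (more spread out) has higher entropy.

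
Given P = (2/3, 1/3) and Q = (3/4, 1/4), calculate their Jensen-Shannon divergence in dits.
0.0018 dits

Jensen-Shannon divergence is:
JSD(P||Q) = 0.5 × D_KL(P||M) + 0.5 × D_KL(Q||M)
where M = 0.5 × (P + Q) is the mixture distribution.

M = 0.5 × (2/3, 1/3) + 0.5 × (3/4, 1/4) = (17/24, 7/24)

D_KL(P||M) = 0.0018 dits
D_KL(Q||M) = 0.0019 dits

JSD(P||Q) = 0.5 × 0.0018 + 0.5 × 0.0019 = 0.0018 dits

Unlike KL divergence, JSD is symmetric and bounded: 0 ≤ JSD ≤ log(2).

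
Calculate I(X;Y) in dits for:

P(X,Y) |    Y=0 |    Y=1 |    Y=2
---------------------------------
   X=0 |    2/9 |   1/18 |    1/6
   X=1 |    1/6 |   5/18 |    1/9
0.0366 dits

Mutual information: I(X;Y) = H(X) + H(Y) - H(X,Y)

Marginals:
P(X) = (4/9, 5/9), H(X) = 0.2983 dits
P(Y) = (7/18, 1/3, 5/18), H(Y) = 0.4731 dits

Joint entropy: H(X,Y) = 0.7348 dits

I(X;Y) = 0.2983 + 0.4731 - 0.7348 = 0.0366 dits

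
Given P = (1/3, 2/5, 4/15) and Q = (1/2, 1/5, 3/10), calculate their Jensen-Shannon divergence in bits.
0.0373 bits

Jensen-Shannon divergence is:
JSD(P||Q) = 0.5 × D_KL(P||M) + 0.5 × D_KL(Q||M)
where M = 0.5 × (P + Q) is the mixture distribution.

M = 0.5 × (1/3, 2/5, 4/15) + 0.5 × (1/2, 1/5, 3/10) = (5/12, 3/10, 0.283333)

D_KL(P||M) = 0.0354 bits
D_KL(Q||M) = 0.0393 bits

JSD(P||Q) = 0.5 × 0.0354 + 0.5 × 0.0393 = 0.0373 bits

Unlike KL divergence, JSD is symmetric and bounded: 0 ≤ JSD ≤ log(2).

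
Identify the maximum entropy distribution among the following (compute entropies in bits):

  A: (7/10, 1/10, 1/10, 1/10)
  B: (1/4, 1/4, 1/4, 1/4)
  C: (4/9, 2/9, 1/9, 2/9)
B

For a discrete distribution over n outcomes, entropy is maximized by the uniform distribution.

Computing entropies:
H(A) = 1.3568 bits
H(B) = 2.0000 bits
H(C) = 1.8366 bits

The uniform distribution (where all probabilities equal 1/4) achieves the maximum entropy of log_2(4) = 2.0000 bits.

Distribution B has the highest entropy.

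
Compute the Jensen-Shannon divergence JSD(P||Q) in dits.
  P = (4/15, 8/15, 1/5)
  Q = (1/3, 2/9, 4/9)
0.0255 dits

Jensen-Shannon divergence is:
JSD(P||Q) = 0.5 × D_KL(P||M) + 0.5 × D_KL(Q||M)
where M = 0.5 × (P + Q) is the mixture distribution.

M = 0.5 × (4/15, 8/15, 1/5) + 0.5 × (1/3, 2/9, 4/9) = (3/10, 0.377778, 0.322222)

D_KL(P||M) = 0.0248 dits
D_KL(Q||M) = 0.0261 dits

JSD(P||Q) = 0.5 × 0.0248 + 0.5 × 0.0261 = 0.0255 dits

Unlike KL divergence, JSD is symmetric and bounded: 0 ≤ JSD ≤ log(2).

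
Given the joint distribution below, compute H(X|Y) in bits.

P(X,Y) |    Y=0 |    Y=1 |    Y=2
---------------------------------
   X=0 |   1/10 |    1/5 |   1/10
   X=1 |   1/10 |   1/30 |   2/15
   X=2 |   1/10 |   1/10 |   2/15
1.4839 bits

Using the chain rule: H(X|Y) = H(X,Y) - H(Y)

First, compute H(X,Y) = 3.0641 bits

Marginal P(Y) = (3/10, 1/3, 11/30)
H(Y) = 1.5801 bits

H(X|Y) = H(X,Y) - H(Y) = 3.0641 - 1.5801 = 1.4839 bits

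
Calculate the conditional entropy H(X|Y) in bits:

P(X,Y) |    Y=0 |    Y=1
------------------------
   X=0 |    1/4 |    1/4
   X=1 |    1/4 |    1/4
1.0000 bits

Using the chain rule: H(X|Y) = H(X,Y) - H(Y)

First, compute H(X,Y) = 2.0000 bits

Marginal P(Y) = (1/2, 1/2)
H(Y) = 1.0000 bits

H(X|Y) = H(X,Y) - H(Y) = 2.0000 - 1.0000 = 1.0000 bits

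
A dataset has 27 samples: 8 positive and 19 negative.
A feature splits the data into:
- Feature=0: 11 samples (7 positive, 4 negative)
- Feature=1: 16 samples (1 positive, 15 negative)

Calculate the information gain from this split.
0.2916 bits

Information Gain = H(Y) - H(Y|Feature)

Before split:
P(positive) = 8/27 = 0.2963
H(Y) = 0.8767 bits

After split:
Feature=0: H = 0.9457 bits (weight = 11/27)
Feature=1: H = 0.3373 bits (weight = 16/27)
H(Y|Feature) = (11/27)×0.9457 + (16/27)×0.3373 = 0.5851 bits

Information Gain = 0.8767 - 0.5851 = 0.2916 bits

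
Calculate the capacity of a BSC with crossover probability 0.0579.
0.6809 bits

For a binary symmetric channel (BSC) with error probability p:
Capacity C = 1 - H(p) bits per symbol

where H(p) = -p log₂(p) - (1-p) log₂(1-p) is the binary entropy function.

H(0.0579) = 0.3191 bits
C = 1 - 0.3191 = 0.6809 bits per symbol

This means we can reliably transmit up to 0.6809 bits of information per channel use.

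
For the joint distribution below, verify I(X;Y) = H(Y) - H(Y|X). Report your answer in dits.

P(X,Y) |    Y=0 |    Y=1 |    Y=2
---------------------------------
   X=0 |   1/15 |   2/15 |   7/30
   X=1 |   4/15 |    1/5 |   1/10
I(X;Y) = 0.0389 dits

Mutual information has multiple equivalent forms:
- I(X;Y) = H(X) - H(X|Y)
- I(X;Y) = H(Y) - H(Y|X)
- I(X;Y) = H(X) + H(Y) - H(X,Y)

Computing all quantities:
H(X) = 0.2972, H(Y) = 0.4771, H(X,Y) = 0.7354
H(X|Y) = 0.2583, H(Y|X) = 0.4383

Verification:
H(X) - H(X|Y) = 0.2972 - 0.2583 = 0.0389
H(Y) - H(Y|X) = 0.4771 - 0.4383 = 0.0389
H(X) + H(Y) - H(X,Y) = 0.2972 + 0.4771 - 0.7354 = 0.0389

All forms give I(X;Y) = 0.0389 dits. ✓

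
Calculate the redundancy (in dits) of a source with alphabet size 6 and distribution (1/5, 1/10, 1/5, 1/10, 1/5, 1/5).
0.0190 dits

Redundancy measures how far a source is from maximum entropy:
R = H_max - H(X)

Maximum entropy for 6 symbols: H_max = log_10(6) = 0.7782 dits
Actual entropy: H(X) = 0.7592 dits
Redundancy: R = 0.7782 - 0.7592 = 0.0190 dits

This redundancy represents potential for compression: the source could be compressed by 0.0190 dits per symbol.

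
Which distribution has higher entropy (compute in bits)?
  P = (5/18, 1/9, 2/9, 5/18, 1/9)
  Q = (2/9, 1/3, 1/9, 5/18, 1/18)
P

Computing entropies in bits:
H(P) = 2.2133
H(Q) = 2.1077

Distribution P has higher entropy.

Intuition: The distribution closer to uniform (more spread out) has higher entropy.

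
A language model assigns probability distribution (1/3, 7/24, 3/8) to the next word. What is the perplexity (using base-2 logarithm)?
2.9844

Perplexity is 2^H (or exp(H) for natural log).

First, H = -Σ p log p = 1.5774 bits
Perplexity = 2^1.5774 = 2.9844

Interpretation: The model's uncertainty is equivalent to choosing uniformly among 3.0 options.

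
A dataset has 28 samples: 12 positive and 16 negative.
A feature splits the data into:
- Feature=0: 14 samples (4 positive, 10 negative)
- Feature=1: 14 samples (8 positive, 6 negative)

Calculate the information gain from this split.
0.0611 bits

Information Gain = H(Y) - H(Y|Feature)

Before split:
P(positive) = 12/28 = 0.4286
H(Y) = 0.9852 bits

After split:
Feature=0: H = 0.8631 bits (weight = 14/28)
Feature=1: H = 0.9852 bits (weight = 14/28)
H(Y|Feature) = (14/28)×0.8631 + (14/28)×0.9852 = 0.9242 bits

Information Gain = 0.9852 - 0.9242 = 0.0611 bits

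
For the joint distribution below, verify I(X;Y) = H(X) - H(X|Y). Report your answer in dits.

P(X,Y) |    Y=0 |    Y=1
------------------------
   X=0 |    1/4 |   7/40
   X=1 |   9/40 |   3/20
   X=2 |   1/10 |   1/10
I(X;Y) = 0.0013 dits

Mutual information has multiple equivalent forms:
- I(X;Y) = H(X) - H(X|Y)
- I(X;Y) = H(Y) - H(Y|X)
- I(X;Y) = H(X) + H(Y) - H(X,Y)

Computing all quantities:
H(X) = 0.4575, H(Y) = 0.2961, H(X,Y) = 0.7523
H(X|Y) = 0.4562, H(Y|X) = 0.2949

Verification:
H(X) - H(X|Y) = 0.4575 - 0.4562 = 0.0013
H(Y) - H(Y|X) = 0.2961 - 0.2949 = 0.0013
H(X) + H(Y) - H(X,Y) = 0.4575 + 0.2961 - 0.7523 = 0.0013

All forms give I(X;Y) = 0.0013 dits. ✓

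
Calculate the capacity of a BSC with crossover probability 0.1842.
0.3108 bits

For a binary symmetric channel (BSC) with error probability p:
Capacity C = 1 - H(p) bits per symbol

where H(p) = -p log₂(p) - (1-p) log₂(1-p) is the binary entropy function.

H(0.1842) = 0.6892 bits
C = 1 - 0.6892 = 0.3108 bits per symbol

This means we can reliably transmit up to 0.3108 bits of information per channel use.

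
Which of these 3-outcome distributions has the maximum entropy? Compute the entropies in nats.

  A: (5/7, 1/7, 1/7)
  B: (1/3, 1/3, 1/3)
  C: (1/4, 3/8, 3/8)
B

For a discrete distribution over n outcomes, entropy is maximized by the uniform distribution.

Computing entropies:
H(A) = 0.7963 nats
H(B) = 1.0986 nats
H(C) = 1.0822 nats

The uniform distribution (where all probabilities equal 1/3) achieves the maximum entropy of log_e(3) = 1.0986 nats.

Distribution B has the highest entropy.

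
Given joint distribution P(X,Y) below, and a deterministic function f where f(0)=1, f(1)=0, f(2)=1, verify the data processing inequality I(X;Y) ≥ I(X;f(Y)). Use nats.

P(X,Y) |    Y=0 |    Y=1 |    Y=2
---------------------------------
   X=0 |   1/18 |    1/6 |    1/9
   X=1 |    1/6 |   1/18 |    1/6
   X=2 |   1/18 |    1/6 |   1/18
I(X;Y) = 0.0977, I(X;f(Y)) = 0.0908, inequality holds: 0.0977 ≥ 0.0908

Data Processing Inequality: For any Markov chain X → Y → Z, we have I(X;Y) ≥ I(X;Z).

Here Z = f(Y) is a deterministic function of Y, forming X → Y → Z.

Original I(X;Y) = 0.0977 nats

After applying f:
P(X,Z) where Z=f(Y):
- P(X,Z=0) = P(X,Y=1)
- P(X,Z=1) = P(X,Y=0) + P(X,Y=2)

I(X;Z) = I(X;f(Y)) = 0.0908 nats

Verification: 0.0977 ≥ 0.0908 ✓

Information cannot be created by processing; the function f can only lose information about X.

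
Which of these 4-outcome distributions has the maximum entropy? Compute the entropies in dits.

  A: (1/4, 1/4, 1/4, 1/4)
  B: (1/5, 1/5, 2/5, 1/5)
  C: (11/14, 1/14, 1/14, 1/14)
A

For a discrete distribution over n outcomes, entropy is maximized by the uniform distribution.

Computing entropies:
H(A) = 0.6021 dits
H(B) = 0.5786 dits
H(C) = 0.3279 dits

The uniform distribution (where all probabilities equal 1/4) achieves the maximum entropy of log_10(4) = 0.6021 dits.

Distribution A has the highest entropy.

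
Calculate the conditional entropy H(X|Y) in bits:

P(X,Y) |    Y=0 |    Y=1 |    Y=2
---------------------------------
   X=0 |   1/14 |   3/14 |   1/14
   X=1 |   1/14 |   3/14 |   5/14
0.8500 bits

Using the chain rule: H(X|Y) = H(X,Y) - H(Y)

First, compute H(X,Y) = 2.2988 bits

Marginal P(Y) = (1/7, 3/7, 3/7)
H(Y) = 1.4488 bits

H(X|Y) = H(X,Y) - H(Y) = 2.2988 - 1.4488 = 0.8500 bits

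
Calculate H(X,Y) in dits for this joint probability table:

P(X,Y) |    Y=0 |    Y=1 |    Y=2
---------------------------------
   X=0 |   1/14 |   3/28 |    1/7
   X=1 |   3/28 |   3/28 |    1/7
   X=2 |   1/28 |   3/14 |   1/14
0.9120 dits

Joint entropy is H(X,Y) = -Σ_{x,y} p(x,y) log p(x,y).

Summing over all non-zero entries:
H(X,Y) = -[1/14·log_10(1/14) + 3/28·log_10(3/28) + 1/7·log_10(1/7) + 3/28·log_10(3/28) + 3/28·log_10(3/28) + 1/7·log_10(1/7) + 1/28·log_10(1/28) + 3/14·log_10(3/14) + 1/14·log_10(1/14)]
H(X,Y) = 0.9120 dits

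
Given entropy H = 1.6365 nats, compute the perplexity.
5.1372

Perplexity is e^H (or exp(H) for natural log).

H = 1.6365 nats
Perplexity = e^1.6365 = 5.1372

Interpretation: The model's uncertainty is equivalent to choosing uniformly among 5.1 options.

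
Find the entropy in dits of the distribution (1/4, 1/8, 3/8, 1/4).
0.5737 dits

Shannon entropy is H(X) = -Σ p(x) log p(x).

For P = (1/4, 1/8, 3/8, 1/4):
H = -1/4 × log_10(1/4) -1/8 × log_10(1/8) -3/8 × log_10(3/8) -1/4 × log_10(1/4)
H = 0.5737 dits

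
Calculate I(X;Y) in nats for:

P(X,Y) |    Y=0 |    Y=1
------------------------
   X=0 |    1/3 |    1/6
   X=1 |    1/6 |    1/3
0.0566 nats

Mutual information: I(X;Y) = H(X) + H(Y) - H(X,Y)

Marginals:
P(X) = (1/2, 1/2), H(X) = 0.6931 nats
P(Y) = (1/2, 1/2), H(Y) = 0.6931 nats

Joint entropy: H(X,Y) = 1.3297 nats

I(X;Y) = 0.6931 + 0.6931 - 1.3297 = 0.0566 nats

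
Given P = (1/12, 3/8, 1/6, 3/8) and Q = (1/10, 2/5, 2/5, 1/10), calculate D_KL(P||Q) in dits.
0.1348 dits

KL divergence: D_KL(P||Q) = Σ p(x) log(p(x)/q(x))

Computing term by term:
  x=0: 1/12 × log_10[(1/12)/(1/10)] = 1/12 × -0.0792 = -0.0066
  x=1: 3/8 × log_10[(3/8)/(2/5)] = 3/8 × -0.0280 = -0.0105
  x=2: 1/6 × log_10[(1/6)/(2/5)] = 1/6 × -0.3802 = -0.0634
  x=3: 3/8 × log_10[(3/8)/(1/10)] = 3/8 × 0.5740 = 0.2153

D_KL(P||Q) = 0.1348 dits

Note: KL divergence is always non-negative and equals 0 iff P = Q.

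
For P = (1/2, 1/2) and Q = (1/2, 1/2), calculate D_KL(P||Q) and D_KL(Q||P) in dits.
D_KL(P||Q) = 0.0000, D_KL(Q||P) = 0.0000

KL divergence is not symmetric: D_KL(P||Q) ≠ D_KL(Q||P) in general.

D_KL(P||Q) = 0.0000 dits
D_KL(Q||P) = 0.0000 dits

In this case they happen to be equal (to 4 decimal places).

This asymmetry is why KL divergence is not a true distance metric.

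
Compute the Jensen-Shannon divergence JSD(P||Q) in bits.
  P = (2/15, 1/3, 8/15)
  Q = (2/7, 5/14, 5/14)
0.0334 bits

Jensen-Shannon divergence is:
JSD(P||Q) = 0.5 × D_KL(P||M) + 0.5 × D_KL(Q||M)
where M = 0.5 × (P + Q) is the mixture distribution.

M = 0.5 × (2/15, 1/3, 8/15) + 0.5 × (2/7, 5/14, 5/14) = (0.209524, 0.345238, 0.445238)

D_KL(P||M) = 0.0351 bits
D_KL(Q||M) = 0.0317 bits

JSD(P||Q) = 0.5 × 0.0351 + 0.5 × 0.0317 = 0.0334 bits

Unlike KL divergence, JSD is symmetric and bounded: 0 ≤ JSD ≤ log(2).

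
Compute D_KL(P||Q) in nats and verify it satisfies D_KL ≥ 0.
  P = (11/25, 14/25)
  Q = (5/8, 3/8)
0.0701 nats

KL divergence satisfies the Gibbs inequality: D_KL(P||Q) ≥ 0 for all distributions P, Q.

D_KL(P||Q) = Σ p(x) log(p(x)/q(x))
Term by term:
  x=0: 11/25 × log_e[(11/25)/(5/8)] = -0.1544
  x=1: 14/25 × log_e[(14/25)/(3/8)] = 0.2246
D_KL(P||Q) = 0.0701 nats

D_KL(P||Q) = 0.0701 ≥ 0 ✓

This non-negativity is a fundamental property: relative entropy cannot be negative because it measures how different Q is from P.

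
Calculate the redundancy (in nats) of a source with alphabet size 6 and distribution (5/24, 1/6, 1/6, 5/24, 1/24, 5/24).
0.0817 nats

Redundancy measures how far a source is from maximum entropy:
R = H_max - H(X)

Maximum entropy for 6 symbols: H_max = log_e(6) = 1.7918 nats
Actual entropy: H(X) = 1.7101 nats
Redundancy: R = 1.7918 - 1.7101 = 0.0817 nats

This redundancy represents potential for compression: the source could be compressed by 0.0817 nats per symbol.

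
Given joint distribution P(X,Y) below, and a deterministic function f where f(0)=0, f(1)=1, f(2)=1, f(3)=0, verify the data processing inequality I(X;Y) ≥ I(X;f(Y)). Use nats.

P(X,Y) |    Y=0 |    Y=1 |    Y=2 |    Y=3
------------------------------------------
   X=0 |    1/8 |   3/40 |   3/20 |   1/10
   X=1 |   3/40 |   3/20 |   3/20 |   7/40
I(X;Y) = 0.0244, I(X;f(Y)) = 0.0010, inequality holds: 0.0244 ≥ 0.0010

Data Processing Inequality: For any Markov chain X → Y → Z, we have I(X;Y) ≥ I(X;Z).

Here Z = f(Y) is a deterministic function of Y, forming X → Y → Z.

Original I(X;Y) = 0.0244 nats

After applying f:
P(X,Z) where Z=f(Y):
- P(X,Z=0) = P(X,Y=0) + P(X,Y=3)
- P(X,Z=1) = P(X,Y=1) + P(X,Y=2)

I(X;Z) = I(X;f(Y)) = 0.0010 nats

Verification: 0.0244 ≥ 0.0010 ✓

Information cannot be created by processing; the function f can only lose information about X.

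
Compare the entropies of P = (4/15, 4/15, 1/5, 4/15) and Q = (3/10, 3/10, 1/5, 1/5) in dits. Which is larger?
P

Computing entropies in dits:
H(P) = 0.5990
H(Q) = 0.5933

Distribution P has higher entropy.

Intuition: The distribution closer to uniform (more spread out) has higher entropy.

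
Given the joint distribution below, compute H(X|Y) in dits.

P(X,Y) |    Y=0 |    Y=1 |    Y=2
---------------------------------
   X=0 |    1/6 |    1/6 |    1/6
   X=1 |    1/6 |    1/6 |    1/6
0.3010 dits

Using the chain rule: H(X|Y) = H(X,Y) - H(Y)

First, compute H(X,Y) = 0.7782 dits

Marginal P(Y) = (1/3, 1/3, 1/3)
H(Y) = 0.4771 dits

H(X|Y) = H(X,Y) - H(Y) = 0.7782 - 0.4771 = 0.3010 dits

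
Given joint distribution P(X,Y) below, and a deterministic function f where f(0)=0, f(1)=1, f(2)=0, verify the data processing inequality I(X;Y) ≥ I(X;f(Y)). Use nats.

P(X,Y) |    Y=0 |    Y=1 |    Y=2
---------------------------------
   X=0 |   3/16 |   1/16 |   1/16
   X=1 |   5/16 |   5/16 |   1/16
I(X;Y) = 0.0347, I(X;f(Y)) = 0.0315, inequality holds: 0.0347 ≥ 0.0315

Data Processing Inequality: For any Markov chain X → Y → Z, we have I(X;Y) ≥ I(X;Z).

Here Z = f(Y) is a deterministic function of Y, forming X → Y → Z.

Original I(X;Y) = 0.0347 nats

After applying f:
P(X,Z) where Z=f(Y):
- P(X,Z=0) = P(X,Y=0) + P(X,Y=2)
- P(X,Z=1) = P(X,Y=1)

I(X;Z) = I(X;f(Y)) = 0.0315 nats

Verification: 0.0347 ≥ 0.0315 ✓

Information cannot be created by processing; the function f can only lose information about X.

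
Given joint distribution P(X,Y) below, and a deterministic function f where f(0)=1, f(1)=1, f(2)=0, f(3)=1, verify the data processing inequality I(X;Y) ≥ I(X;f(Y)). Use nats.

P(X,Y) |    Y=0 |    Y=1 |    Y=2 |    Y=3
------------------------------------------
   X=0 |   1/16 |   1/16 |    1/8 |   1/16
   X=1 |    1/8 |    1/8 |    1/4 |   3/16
I(X;Y) = 0.0031, I(X;f(Y)) = 0.0006, inequality holds: 0.0031 ≥ 0.0006

Data Processing Inequality: For any Markov chain X → Y → Z, we have I(X;Y) ≥ I(X;Z).

Here Z = f(Y) is a deterministic function of Y, forming X → Y → Z.

Original I(X;Y) = 0.0031 nats

After applying f:
P(X,Z) where Z=f(Y):
- P(X,Z=0) = P(X,Y=2)
- P(X,Z=1) = P(X,Y=0) + P(X,Y=1) + P(X,Y=3)

I(X;Z) = I(X;f(Y)) = 0.0006 nats

Verification: 0.0031 ≥ 0.0006 ✓

Information cannot be created by processing; the function f can only lose information about X.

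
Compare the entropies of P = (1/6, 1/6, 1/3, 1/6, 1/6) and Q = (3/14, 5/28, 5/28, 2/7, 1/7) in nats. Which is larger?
Q

Computing entropies in nats:
H(P) = 1.5607
H(Q) = 1.5813

Distribution Q has higher entropy.

Intuition: The distribution closer to uniform (more spread out) has higher entropy.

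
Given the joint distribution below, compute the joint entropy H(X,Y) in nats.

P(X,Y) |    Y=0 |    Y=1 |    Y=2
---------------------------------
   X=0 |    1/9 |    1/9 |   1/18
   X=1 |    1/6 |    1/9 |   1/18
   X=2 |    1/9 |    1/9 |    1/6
2.1391 nats

Joint entropy is H(X,Y) = -Σ_{x,y} p(x,y) log p(x,y).

Summing over all non-zero entries:
H(X,Y) = -[1/9·log_e(1/9) + 1/9·log_e(1/9) + 1/18·log_e(1/18) + 1/6·log_e(1/6) + 1/9·log_e(1/9) + 1/18·log_e(1/18) + 1/9·log_e(1/9) + 1/9·log_e(1/9) + 1/6·log_e(1/6)]
H(X,Y) = 2.1391 nats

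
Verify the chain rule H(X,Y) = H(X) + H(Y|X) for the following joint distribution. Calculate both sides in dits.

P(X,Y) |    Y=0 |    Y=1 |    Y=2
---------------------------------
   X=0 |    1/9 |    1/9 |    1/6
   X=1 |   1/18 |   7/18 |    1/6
H(X,Y) = 0.7007, H(X) = 0.2902, H(Y|X) = 0.4105 (all in dits)

Chain rule: H(X,Y) = H(X) + H(Y|X)

Left side — joint entropy directly:
H(X,Y) = -Σ p(x,y) log p(x,y) = 0.7007 dits

Right side — compute H(Y|X) from the conditional distributions:
P(X) = (7/18, 11/18), so H(X) = 0.2902 dits
H(Y|X) = Σ_x P(X=x) · H(Y|X=x):
  P(Y|X=0) = (2/7, 2/7, 3/7), H(Y|X=0) = 0.4686, weight P(X=0) = 7/18
  P(Y|X=1) = (1/11, 7/11, 3/11), H(Y|X=1) = 0.3735, weight P(X=1) = 11/18
H(Y|X) = 0.4105 dits

H(X) + H(Y|X) = 0.2902 + 0.4105 = 0.7007 dits

Both sides equal 0.7007 dits. ✓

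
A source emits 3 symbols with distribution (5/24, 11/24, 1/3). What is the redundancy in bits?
0.0693 bits

Redundancy measures how far a source is from maximum entropy:
R = H_max - H(X)

Maximum entropy for 3 symbols: H_max = log_2(3) = 1.5850 bits
Actual entropy: H(X) = 1.5157 bits
Redundancy: R = 1.5850 - 1.5157 = 0.0693 bits

This redundancy represents potential for compression: the source could be compressed by 0.0693 bits per symbol.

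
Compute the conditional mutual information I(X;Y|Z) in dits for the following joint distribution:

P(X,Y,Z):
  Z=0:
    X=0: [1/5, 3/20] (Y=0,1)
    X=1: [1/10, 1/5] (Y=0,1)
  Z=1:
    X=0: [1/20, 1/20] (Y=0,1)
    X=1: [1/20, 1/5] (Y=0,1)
0.0146 dits

Conditional mutual information: I(X;Y|Z) = H(X|Z) + H(Y|Z) - H(X,Y|Z)

H(Z) = 0.2812
H(X,Z) = 0.5670 → H(X|Z) = 0.2858
H(Y,Z) = 0.5670 → H(Y|Z) = 0.2858
H(X,Y,Z) = 0.8381 → H(X,Y|Z) = 0.5569

I(X;Y|Z) = 0.2858 + 0.2858 - 0.5569 = 0.0146 dits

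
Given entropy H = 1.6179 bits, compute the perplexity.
3.0693

Perplexity is 2^H (or exp(H) for natural log).

H = 1.6179 bits
Perplexity = 2^1.6179 = 3.0693

Interpretation: The model's uncertainty is equivalent to choosing uniformly among 3.1 options.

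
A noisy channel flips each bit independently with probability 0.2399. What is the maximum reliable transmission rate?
0.2051 bits

For a binary symmetric channel (BSC) with error probability p:
Capacity C = 1 - H(p) bits per symbol

where H(p) = -p log₂(p) - (1-p) log₂(1-p) is the binary entropy function.

H(0.2399) = 0.7949 bits
C = 1 - 0.7949 = 0.2051 bits per symbol

This means we can reliably transmit up to 0.2051 bits of information per channel use.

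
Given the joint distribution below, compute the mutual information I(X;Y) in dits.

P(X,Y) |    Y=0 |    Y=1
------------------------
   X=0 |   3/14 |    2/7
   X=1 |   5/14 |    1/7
0.0184 dits

Mutual information: I(X;Y) = H(X) + H(Y) - H(X,Y)

Marginals:
P(X) = (1/2, 1/2), H(X) = 0.3010 dits
P(Y) = (4/7, 3/7), H(Y) = 0.2966 dits

Joint entropy: H(X,Y) = 0.5792 dits

I(X;Y) = 0.3010 + 0.2966 - 0.5792 = 0.0184 dits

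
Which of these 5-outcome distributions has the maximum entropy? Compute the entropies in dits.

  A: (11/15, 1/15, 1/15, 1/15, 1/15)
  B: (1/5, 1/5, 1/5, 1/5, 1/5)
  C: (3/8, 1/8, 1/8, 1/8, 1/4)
B

For a discrete distribution over n outcomes, entropy is maximized by the uniform distribution.

Computing entropies:
H(A) = 0.4124 dits
H(B) = 0.6990 dits
H(C) = 0.6489 dits

The uniform distribution (where all probabilities equal 1/5) achieves the maximum entropy of log_10(5) = 0.6990 dits.

Distribution B has the highest entropy.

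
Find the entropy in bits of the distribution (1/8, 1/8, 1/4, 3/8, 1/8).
2.1556 bits

Shannon entropy is H(X) = -Σ p(x) log p(x).

For P = (1/8, 1/8, 1/4, 3/8, 1/8):
H = -1/8 × log_2(1/8) -1/8 × log_2(1/8) -1/4 × log_2(1/4) -3/8 × log_2(3/8) -1/8 × log_2(1/8)
H = 2.1556 bits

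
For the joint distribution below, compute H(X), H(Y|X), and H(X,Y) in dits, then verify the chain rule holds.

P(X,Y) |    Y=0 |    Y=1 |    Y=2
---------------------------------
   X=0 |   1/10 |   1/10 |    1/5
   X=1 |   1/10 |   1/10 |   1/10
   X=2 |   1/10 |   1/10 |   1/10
H(X,Y) = 0.9398, H(X) = 0.4729, H(Y|X) = 0.4669 (all in dits)

Chain rule: H(X,Y) = H(X) + H(Y|X)

Left side — joint entropy directly:
H(X,Y) = -Σ p(x,y) log p(x,y) = 0.9398 dits

Right side — compute H(Y|X) from the conditional distributions:
P(X) = (2/5, 3/10, 3/10), so H(X) = 0.4729 dits
H(Y|X) = Σ_x P(X=x) · H(Y|X=x):
  P(Y|X=0) = (1/4, 1/4, 1/2), H(Y|X=0) = 0.4515, weight P(X=0) = 2/5
  P(Y|X=1) = (1/3, 1/3, 1/3), H(Y|X=1) = 0.4771, weight P(X=1) = 3/10
  P(Y|X=2) = (1/3, 1/3, 1/3), H(Y|X=2) = 0.4771, weight P(X=2) = 3/10
H(Y|X) = 0.4669 dits

H(X) + H(Y|X) = 0.4729 + 0.4669 = 0.9398 dits

Both sides equal 0.9398 dits. ✓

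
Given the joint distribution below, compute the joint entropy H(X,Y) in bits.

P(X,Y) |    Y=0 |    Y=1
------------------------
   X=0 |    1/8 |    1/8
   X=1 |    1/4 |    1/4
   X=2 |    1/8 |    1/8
2.5000 bits

Joint entropy is H(X,Y) = -Σ_{x,y} p(x,y) log p(x,y).

Summing over all non-zero entries:
H(X,Y) = -[1/8·log_2(1/8) + 1/8·log_2(1/8) + 1/4·log_2(1/4) + 1/4·log_2(1/4) + 1/8·log_2(1/8) + 1/8·log_2(1/8)]
H(X,Y) = 2.5000 bits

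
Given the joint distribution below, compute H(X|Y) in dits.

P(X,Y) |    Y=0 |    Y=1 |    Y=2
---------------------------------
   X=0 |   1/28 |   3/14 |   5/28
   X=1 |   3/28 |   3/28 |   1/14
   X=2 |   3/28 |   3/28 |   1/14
0.4415 dits

Using the chain rule: H(X|Y) = H(X,Y) - H(Y)

First, compute H(X,Y) = 0.9081 dits

Marginal P(Y) = (1/4, 3/7, 9/28)
H(Y) = 0.4667 dits

H(X|Y) = H(X,Y) - H(Y) = 0.9081 - 0.4667 = 0.4415 dits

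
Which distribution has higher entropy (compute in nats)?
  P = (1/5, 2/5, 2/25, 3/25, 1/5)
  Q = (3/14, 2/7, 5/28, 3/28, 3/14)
Q

Computing entropies in nats:
H(P) = 1.4668
H(Q) = 1.5651

Distribution Q has higher entropy.

Intuition: The distribution closer to uniform (more spread out) has higher entropy.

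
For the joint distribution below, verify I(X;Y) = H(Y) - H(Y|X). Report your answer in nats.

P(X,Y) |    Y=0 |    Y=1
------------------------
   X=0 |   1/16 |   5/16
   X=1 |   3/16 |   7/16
I(X;Y) = 0.0116 nats

Mutual information has multiple equivalent forms:
- I(X;Y) = H(X) - H(X|Y)
- I(X;Y) = H(Y) - H(Y|X)
- I(X;Y) = H(X) + H(Y) - H(X,Y)

Computing all quantities:
H(X) = 0.6616, H(Y) = 0.5623, H(X,Y) = 1.2123
H(X|Y) = 0.6500, H(Y|X) = 0.5508

Verification:
H(X) - H(X|Y) = 0.6616 - 0.6500 = 0.0116
H(Y) - H(Y|X) = 0.5623 - 0.5508 = 0.0116
H(X) + H(Y) - H(X,Y) = 0.6616 + 0.5623 - 1.2123 = 0.0116

All forms give I(X;Y) = 0.0116 nats. ✓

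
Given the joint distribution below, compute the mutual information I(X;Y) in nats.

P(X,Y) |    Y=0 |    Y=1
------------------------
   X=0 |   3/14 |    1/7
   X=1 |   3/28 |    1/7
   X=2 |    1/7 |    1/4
0.0220 nats

Mutual information: I(X;Y) = H(X) + H(Y) - H(X,Y)

Marginals:
P(X) = (5/14, 1/4, 11/28), H(X) = 1.0813 nats
P(Y) = (13/28, 15/28), H(Y) = 0.6906 nats

Joint entropy: H(X,Y) = 1.7499 nats

I(X;Y) = 1.0813 + 0.6906 - 1.7499 = 0.0220 nats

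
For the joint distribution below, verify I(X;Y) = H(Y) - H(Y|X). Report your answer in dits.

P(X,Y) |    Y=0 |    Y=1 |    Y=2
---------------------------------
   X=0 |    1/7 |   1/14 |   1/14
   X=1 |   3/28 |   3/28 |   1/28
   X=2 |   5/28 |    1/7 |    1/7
I(X;Y) = 0.0083 dits

Mutual information has multiple equivalent forms:
- I(X;Y) = H(X) - H(X|Y)
- I(X;Y) = H(Y) - H(Y|X)
- I(X;Y) = H(X) + H(Y) - H(X,Y)

Computing all quantities:
H(X) = 0.4607, H(Y) = 0.4667, H(X,Y) = 0.9191
H(X|Y) = 0.4524, H(Y|X) = 0.4584

Verification:
H(X) - H(X|Y) = 0.4607 - 0.4524 = 0.0083
H(Y) - H(Y|X) = 0.4667 - 0.4584 = 0.0083
H(X) + H(Y) - H(X,Y) = 0.4607 + 0.4667 - 0.9191 = 0.0083

All forms give I(X;Y) = 0.0083 dits. ✓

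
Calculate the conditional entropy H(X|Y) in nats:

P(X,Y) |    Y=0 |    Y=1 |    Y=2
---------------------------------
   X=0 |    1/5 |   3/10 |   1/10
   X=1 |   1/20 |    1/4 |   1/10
0.6427 nats

Using the chain rule: H(X|Y) = H(X,Y) - H(Y)

First, compute H(X,Y) = 1.6400 nats

Marginal P(Y) = (1/4, 11/20, 1/5)
H(Y) = 0.9973 nats

H(X|Y) = H(X,Y) - H(Y) = 1.6400 - 0.9973 = 0.6427 nats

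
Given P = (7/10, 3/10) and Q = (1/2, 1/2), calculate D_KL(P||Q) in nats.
0.0823 nats

KL divergence: D_KL(P||Q) = Σ p(x) log(p(x)/q(x))

Computing term by term:
  x=0: 7/10 × log_e[(7/10)/(1/2)] = 7/10 × 0.3365 = 0.2355
  x=1: 3/10 × log_e[(3/10)/(1/2)] = 3/10 × -0.5108 = -0.1532

D_KL(P||Q) = 0.0823 nats

Note: KL divergence is always non-negative and equals 0 iff P = Q.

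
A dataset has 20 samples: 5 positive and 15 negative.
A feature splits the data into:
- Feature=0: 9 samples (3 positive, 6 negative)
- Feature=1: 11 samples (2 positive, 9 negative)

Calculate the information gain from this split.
0.0218 bits

Information Gain = H(Y) - H(Y|Feature)

Before split:
P(positive) = 5/20 = 0.2500
H(Y) = 0.8113 bits

After split:
Feature=0: H = 0.9183 bits (weight = 9/20)
Feature=1: H = 0.6840 bits (weight = 11/20)
H(Y|Feature) = (9/20)×0.9183 + (11/20)×0.6840 = 0.7895 bits

Information Gain = 0.8113 - 0.7895 = 0.0218 bits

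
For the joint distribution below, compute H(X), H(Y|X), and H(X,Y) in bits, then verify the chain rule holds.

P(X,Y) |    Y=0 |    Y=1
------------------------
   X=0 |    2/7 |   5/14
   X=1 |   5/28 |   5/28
H(X,Y) = 1.9345, H(X) = 0.9403, H(Y|X) = 0.9943 (all in bits)

Chain rule: H(X,Y) = H(X) + H(Y|X)

Left side — joint entropy directly:
H(X,Y) = -Σ p(x,y) log p(x,y) = 1.9345 bits

Right side — compute H(Y|X) from the conditional distributions:
P(X) = (9/14, 5/14), so H(X) = 0.9403 bits
H(Y|X) = Σ_x P(X=x) · H(Y|X=x):
  P(Y|X=0) = (4/9, 5/9), H(Y|X=0) = 0.9911, weight P(X=0) = 9/14
  P(Y|X=1) = (1/2, 1/2), H(Y|X=1) = 1.0000, weight P(X=1) = 5/14
H(Y|X) = 0.9943 bits

H(X) + H(Y|X) = 0.9403 + 0.9943 = 1.9345 bits

Both sides equal 1.9345 bits. ✓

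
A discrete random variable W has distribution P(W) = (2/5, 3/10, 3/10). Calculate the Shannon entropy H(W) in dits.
0.4729 dits

Shannon entropy is H(X) = -Σ p(x) log p(x).

For P = (2/5, 3/10, 3/10):
H = -2/5 × log_10(2/5) -3/10 × log_10(3/10) -3/10 × log_10(3/10)
H = 0.4729 dits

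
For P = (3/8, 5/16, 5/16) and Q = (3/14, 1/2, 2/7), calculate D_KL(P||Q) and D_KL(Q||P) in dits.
D_KL(P||Q) = 0.0395, D_KL(Q||P) = 0.0389

KL divergence is not symmetric: D_KL(P||Q) ≠ D_KL(Q||P) in general.

D_KL(P||Q) = 0.0395 dits
D_KL(Q||P) = 0.0389 dits

No, they are not equal!

This asymmetry is why KL divergence is not a true distance metric.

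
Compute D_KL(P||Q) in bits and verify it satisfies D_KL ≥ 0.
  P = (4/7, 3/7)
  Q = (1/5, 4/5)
0.4796 bits

KL divergence satisfies the Gibbs inequality: D_KL(P||Q) ≥ 0 for all distributions P, Q.

D_KL(P||Q) = Σ p(x) log(p(x)/q(x))
Term by term:
  x=0: 4/7 × log_2[(4/7)/(1/5)] = 0.8655
  x=1: 3/7 × log_2[(3/7)/(4/5)] = -0.3859
D_KL(P||Q) = 0.4796 bits

D_KL(P||Q) = 0.4796 ≥ 0 ✓

This non-negativity is a fundamental property: relative entropy cannot be negative because it measures how different Q is from P.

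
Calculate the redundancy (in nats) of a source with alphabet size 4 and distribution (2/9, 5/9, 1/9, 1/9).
0.2372 nats

Redundancy measures how far a source is from maximum entropy:
R = H_max - H(X)

Maximum entropy for 4 symbols: H_max = log_e(4) = 1.3863 nats
Actual entropy: H(X) = 1.1491 nats
Redundancy: R = 1.3863 - 1.1491 = 0.2372 nats

This redundancy represents potential for compression: the source could be compressed by 0.2372 nats per symbol.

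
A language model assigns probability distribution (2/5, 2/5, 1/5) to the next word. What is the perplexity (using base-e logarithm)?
2.8717

Perplexity is e^H (or exp(H) for natural log).

First, H = -Σ p log p = 1.0549 nats
Perplexity = e^1.0549 = 2.8717

Interpretation: The model's uncertainty is equivalent to choosing uniformly among 2.9 options.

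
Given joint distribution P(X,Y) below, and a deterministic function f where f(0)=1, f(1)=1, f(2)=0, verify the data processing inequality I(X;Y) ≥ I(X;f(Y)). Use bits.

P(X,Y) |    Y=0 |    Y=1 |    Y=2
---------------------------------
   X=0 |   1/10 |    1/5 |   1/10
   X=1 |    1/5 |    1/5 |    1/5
I(X;Y) = 0.0200, I(X;f(Y)) = 0.0058, inequality holds: 0.0200 ≥ 0.0058

Data Processing Inequality: For any Markov chain X → Y → Z, we have I(X;Y) ≥ I(X;Z).

Here Z = f(Y) is a deterministic function of Y, forming X → Y → Z.

Original I(X;Y) = 0.0200 bits

After applying f:
P(X,Z) where Z=f(Y):
- P(X,Z=0) = P(X,Y=2)
- P(X,Z=1) = P(X,Y=0) + P(X,Y=1)

I(X;Z) = I(X;f(Y)) = 0.0058 bits

Verification: 0.0200 ≥ 0.0058 ✓

Information cannot be created by processing; the function f can only lose information about X.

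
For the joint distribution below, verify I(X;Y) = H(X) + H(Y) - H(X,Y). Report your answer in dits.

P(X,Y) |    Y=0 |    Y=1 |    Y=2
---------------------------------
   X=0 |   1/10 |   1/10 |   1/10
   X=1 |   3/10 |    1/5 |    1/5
I(X;Y) = 0.0017 dits

Mutual information has multiple equivalent forms:
- I(X;Y) = H(X) - H(X|Y)
- I(X;Y) = H(Y) - H(Y|X)
- I(X;Y) = H(X) + H(Y) - H(X,Y)

Computing all quantities:
H(X) = 0.2653, H(Y) = 0.4729, H(X,Y) = 0.7365
H(X|Y) = 0.2635, H(Y|X) = 0.4712

Verification:
H(X) - H(X|Y) = 0.2653 - 0.2635 = 0.0017
H(Y) - H(Y|X) = 0.4729 - 0.4712 = 0.0017
H(X) + H(Y) - H(X,Y) = 0.2653 + 0.4729 - 0.7365 = 0.0017

All forms give I(X;Y) = 0.0017 dits. ✓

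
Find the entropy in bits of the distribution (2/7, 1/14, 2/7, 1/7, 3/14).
2.1820 bits

Shannon entropy is H(X) = -Σ p(x) log p(x).

For P = (2/7, 1/14, 2/7, 1/7, 3/14):
H = -2/7 × log_2(2/7) -1/14 × log_2(1/14) -2/7 × log_2(2/7) -1/7 × log_2(1/7) -3/14 × log_2(3/14)
H = 2.1820 bits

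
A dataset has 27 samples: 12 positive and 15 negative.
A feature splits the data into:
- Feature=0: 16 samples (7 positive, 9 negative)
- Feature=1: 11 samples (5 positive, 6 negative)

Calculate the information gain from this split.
0.0002 bits

Information Gain = H(Y) - H(Y|Feature)

Before split:
P(positive) = 12/27 = 0.4444
H(Y) = 0.9911 bits

After split:
Feature=0: H = 0.9887 bits (weight = 16/27)
Feature=1: H = 0.9940 bits (weight = 11/27)
H(Y|Feature) = (16/27)×0.9887 + (11/27)×0.9940 = 0.9909 bits

Information Gain = 0.9911 - 0.9909 = 0.0002 bits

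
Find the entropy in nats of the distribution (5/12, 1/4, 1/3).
1.0776 nats

Shannon entropy is H(X) = -Σ p(x) log p(x).

For P = (5/12, 1/4, 1/3):
H = -5/12 × log_e(5/12) -1/4 × log_e(1/4) -1/3 × log_e(1/3)
H = 1.0776 nats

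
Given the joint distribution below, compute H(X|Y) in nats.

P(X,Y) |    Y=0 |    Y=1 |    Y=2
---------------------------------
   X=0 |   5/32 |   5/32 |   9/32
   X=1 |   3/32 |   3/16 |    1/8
0.6530 nats

Using the chain rule: H(X|Y) = H(X,Y) - H(Y)

First, compute H(X,Y) = 1.7326 nats

Marginal P(Y) = (1/4, 11/32, 13/32)
H(Y) = 1.0796 nats

H(X|Y) = H(X,Y) - H(Y) = 1.7326 - 1.0796 = 0.6530 nats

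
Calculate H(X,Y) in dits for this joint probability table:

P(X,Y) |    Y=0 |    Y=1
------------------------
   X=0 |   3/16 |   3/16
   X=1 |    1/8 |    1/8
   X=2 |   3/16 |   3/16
0.7710 dits

Joint entropy is H(X,Y) = -Σ_{x,y} p(x,y) log p(x,y).

Summing over all non-zero entries:
H(X,Y) = -[3/16·log_10(3/16) + 3/16·log_10(3/16) + 1/8·log_10(1/8) + 1/8·log_10(1/8) + 3/16·log_10(3/16) + 3/16·log_10(3/16)]
H(X,Y) = 0.7710 dits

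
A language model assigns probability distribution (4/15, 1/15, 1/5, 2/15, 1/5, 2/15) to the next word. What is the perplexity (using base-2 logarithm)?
5.5516

Perplexity is 2^H (or exp(H) for natural log).

First, H = -Σ p log p = 2.4729 bits
Perplexity = 2^2.4729 = 5.5516

Interpretation: The model's uncertainty is equivalent to choosing uniformly among 5.6 options.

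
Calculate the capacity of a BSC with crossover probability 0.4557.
0.0057 bits

For a binary symmetric channel (BSC) with error probability p:
Capacity C = 1 - H(p) bits per symbol

where H(p) = -p log₂(p) - (1-p) log₂(1-p) is the binary entropy function.

H(0.4557) = 0.9943 bits
C = 1 - 0.9943 = 0.0057 bits per symbol

This means we can reliably transmit up to 0.0057 bits of information per channel use.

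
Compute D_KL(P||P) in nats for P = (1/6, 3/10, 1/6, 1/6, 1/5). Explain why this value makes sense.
0.0000 nats

KL divergence satisfies the Gibbs inequality: D_KL(P||Q) ≥ 0 for all distributions P, Q.

D_KL(P||Q) = Σ p(x) log(p(x)/q(x))
Each term is p(x) × log_e(p(x)/p(x)) = p(x) × log_e(1) = 0, so the sum is 0.
D_KL(P||Q) = 0.0000 nats

When P = Q, the KL divergence is exactly 0, as there is no 'divergence' between identical distributions.

This non-negativity is a fundamental property: relative entropy cannot be negative because it measures how different Q is from P.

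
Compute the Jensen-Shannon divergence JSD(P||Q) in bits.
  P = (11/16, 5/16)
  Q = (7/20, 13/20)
0.0839 bits

Jensen-Shannon divergence is:
JSD(P||Q) = 0.5 × D_KL(P||M) + 0.5 × D_KL(Q||M)
where M = 0.5 × (P + Q) is the mixture distribution.

M = 0.5 × (11/16, 5/16) + 0.5 × (7/20, 13/20) = (0.51875, 0.48125)

D_KL(P||M) = 0.0847 bits
D_KL(Q||M) = 0.0832 bits

JSD(P||Q) = 0.5 × 0.0847 + 0.5 × 0.0832 = 0.0839 bits

Unlike KL divergence, JSD is symmetric and bounded: 0 ≤ JSD ≤ log(2).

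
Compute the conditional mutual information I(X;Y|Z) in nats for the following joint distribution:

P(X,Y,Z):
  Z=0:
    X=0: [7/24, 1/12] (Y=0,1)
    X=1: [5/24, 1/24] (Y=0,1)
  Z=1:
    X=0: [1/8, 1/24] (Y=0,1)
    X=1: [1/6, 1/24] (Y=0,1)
0.0021 nats

Conditional mutual information: I(X;Y|Z) = H(X|Z) + H(Y|Z) - H(X,Y|Z)

H(Z) = 0.6616
H(X,Z) = 1.3398 → H(X|Z) = 0.6782
H(Y,Z) = 1.1730 → H(Y|Z) = 0.5114
H(X,Y,Z) = 1.8491 → H(X,Y|Z) = 1.1875

I(X;Y|Z) = 0.6782 + 0.5114 - 1.1875 = 0.0021 nats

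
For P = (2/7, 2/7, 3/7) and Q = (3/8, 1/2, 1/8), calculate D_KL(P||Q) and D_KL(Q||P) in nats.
D_KL(P||Q) = 0.2905, D_KL(Q||P) = 0.2278

KL divergence is not symmetric: D_KL(P||Q) ≠ D_KL(Q||P) in general.

D_KL(P||Q) = 0.2905 nats
D_KL(Q||P) = 0.2278 nats

No, they are not equal!

This asymmetry is why KL divergence is not a true distance metric.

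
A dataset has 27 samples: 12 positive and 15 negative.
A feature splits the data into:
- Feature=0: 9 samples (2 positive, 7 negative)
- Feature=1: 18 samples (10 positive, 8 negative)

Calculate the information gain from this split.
0.0756 bits

Information Gain = H(Y) - H(Y|Feature)

Before split:
P(positive) = 12/27 = 0.4444
H(Y) = 0.9911 bits

After split:
Feature=0: H = 0.7642 bits (weight = 9/27)
Feature=1: H = 0.9911 bits (weight = 18/27)
H(Y|Feature) = (9/27)×0.7642 + (18/27)×0.9911 = 0.9155 bits

Information Gain = 0.9911 - 0.9155 = 0.0756 bits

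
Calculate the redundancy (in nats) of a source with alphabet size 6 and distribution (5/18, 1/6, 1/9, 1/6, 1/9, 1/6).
0.0518 nats

Redundancy measures how far a source is from maximum entropy:
R = H_max - H(X)

Maximum entropy for 6 symbols: H_max = log_e(6) = 1.7918 nats
Actual entropy: H(X) = 1.7400 nats
Redundancy: R = 1.7918 - 1.7400 = 0.0518 nats

This redundancy represents potential for compression: the source could be compressed by 0.0518 nats per symbol.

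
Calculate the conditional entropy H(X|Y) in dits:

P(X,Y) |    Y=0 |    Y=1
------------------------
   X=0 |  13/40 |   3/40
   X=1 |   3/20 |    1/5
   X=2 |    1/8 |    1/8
0.4399 dits

Using the chain rule: H(X|Y) = H(X,Y) - H(Y)

First, compute H(X,Y) = 0.7322 dits

Marginal P(Y) = (3/5, 2/5)
H(Y) = 0.2923 dits

H(X|Y) = H(X,Y) - H(Y) = 0.7322 - 0.2923 = 0.4399 dits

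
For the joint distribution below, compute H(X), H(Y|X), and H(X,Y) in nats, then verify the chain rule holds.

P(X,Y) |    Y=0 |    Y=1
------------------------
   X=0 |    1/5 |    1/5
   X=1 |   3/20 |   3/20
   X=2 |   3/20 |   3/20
H(X,Y) = 1.7820, H(X) = 1.0889, H(Y|X) = 0.6931 (all in nats)

Chain rule: H(X,Y) = H(X) + H(Y|X)

Left side — joint entropy directly:
H(X,Y) = -Σ p(x,y) log p(x,y) = 1.7820 nats

Right side — compute H(Y|X) from the conditional distributions:
P(X) = (2/5, 3/10, 3/10), so H(X) = 1.0889 nats
H(Y|X) = Σ_x P(X=x) · H(Y|X=x):
  P(Y|X=0) = (1/2, 1/2), H(Y|X=0) = 0.6931, weight P(X=0) = 2/5
  P(Y|X=1) = (1/2, 1/2), H(Y|X=1) = 0.6931, weight P(X=1) = 3/10
  P(Y|X=2) = (1/2, 1/2), H(Y|X=2) = 0.6931, weight P(X=2) = 3/10
H(Y|X) = 0.6931 nats

H(X) + H(Y|X) = 1.0889 + 0.6931 = 1.7820 nats

Both sides equal 1.7820 nats. ✓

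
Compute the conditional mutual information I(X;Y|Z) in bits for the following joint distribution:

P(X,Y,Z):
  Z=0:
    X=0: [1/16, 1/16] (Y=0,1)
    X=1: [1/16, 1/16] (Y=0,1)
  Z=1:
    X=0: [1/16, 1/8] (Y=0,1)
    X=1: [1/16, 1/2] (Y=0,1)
0.0323 bits

Conditional mutual information: I(X;Y|Z) = H(X|Z) + H(Y|Z) - H(X,Y|Z)

H(Z) = 0.8113
H(X,Z) = 1.6697 → H(X|Z) = 0.8585
H(Y,Z) = 1.5488 → H(Y|Z) = 0.7375
H(X,Y,Z) = 2.3750 → H(X,Y|Z) = 1.5637

I(X;Y|Z) = 0.8585 + 0.7375 - 1.5637 = 0.0323 bits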